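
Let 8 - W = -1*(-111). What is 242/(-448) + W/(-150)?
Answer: 2461/16800 ≈ 0.14649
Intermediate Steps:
W = -103 (W = 8 - (-1)*(-111) = 8 - 1*111 = 8 - 111 = -103)
242/(-448) + W/(-150) = 242/(-448) - 103/(-150) = 242*(-1/448) - 103*(-1/150) = -121/224 + 103/150 = 2461/16800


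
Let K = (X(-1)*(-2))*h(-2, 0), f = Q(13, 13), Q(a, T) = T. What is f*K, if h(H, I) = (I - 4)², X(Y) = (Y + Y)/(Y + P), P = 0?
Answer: -832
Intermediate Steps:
X(Y) = 2 (X(Y) = (Y + Y)/(Y + 0) = (2*Y)/Y = 2)
f = 13
h(H, I) = (-4 + I)²
K = -64 (K = (2*(-2))*(-4 + 0)² = -4*(-4)² = -4*16 = -64)
f*K = 13*(-64) = -832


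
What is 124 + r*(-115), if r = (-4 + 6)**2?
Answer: -336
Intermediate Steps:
r = 4 (r = 2**2 = 4)
124 + r*(-115) = 124 + 4*(-115) = 124 - 460 = -336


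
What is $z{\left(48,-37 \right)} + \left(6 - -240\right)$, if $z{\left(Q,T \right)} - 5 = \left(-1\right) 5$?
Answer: $246$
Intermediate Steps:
$z{\left(Q,T \right)} = 0$ ($z{\left(Q,T \right)} = 5 - 5 = 0$)
$z{\left(48,-37 \right)} + \left(6 - -240\right) = 0 + \left(6 - -240\right) = 0 + \left(6 + 240\right) = 0 + 246 = 246$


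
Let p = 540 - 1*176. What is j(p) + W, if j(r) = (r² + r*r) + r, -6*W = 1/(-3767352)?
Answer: 5998136743873/22604112 ≈ 2.6536e+5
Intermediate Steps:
p = 364 (p = 540 - 176 = 364)
W = 1/22604112 (W = -⅙/(-3767352) = -⅙*(-1/3767352) = 1/22604112 ≈ 4.4240e-8)
j(r) = r + 2*r² (j(r) = (r² + r²) + r = 2*r² + r = r + 2*r²)
j(p) + W = 364*(1 + 2*364) + 1/22604112 = 364*(1 + 728) + 1/22604112 = 364*729 + 1/22604112 = 265356 + 1/22604112 = 5998136743873/22604112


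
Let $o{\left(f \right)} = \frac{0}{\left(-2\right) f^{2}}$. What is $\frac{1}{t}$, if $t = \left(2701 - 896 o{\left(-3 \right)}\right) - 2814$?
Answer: $- \frac{1}{113} \approx -0.0088496$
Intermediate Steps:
$o{\left(f \right)} = 0$ ($o{\left(f \right)} = 0 \left(- \frac{1}{2 f^{2}}\right) = 0$)
$t = -113$ ($t = \left(2701 - 0\right) - 2814 = \left(2701 + 0\right) - 2814 = 2701 - 2814 = -113$)
$\frac{1}{t} = \frac{1}{-113} = - \frac{1}{113}$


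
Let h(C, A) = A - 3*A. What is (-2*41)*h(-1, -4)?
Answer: -656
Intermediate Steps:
h(C, A) = -2*A
(-2*41)*h(-1, -4) = (-2*41)*(-2*(-4)) = -82*8 = -656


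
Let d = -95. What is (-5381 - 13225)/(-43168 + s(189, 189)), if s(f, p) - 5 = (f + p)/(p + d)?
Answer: 437241/1014236 ≈ 0.43110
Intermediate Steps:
s(f, p) = 5 + (f + p)/(-95 + p) (s(f, p) = 5 + (f + p)/(p - 95) = 5 + (f + p)/(-95 + p))
(-5381 - 13225)/(-43168 + s(189, 189)) = (-5381 - 13225)/(-43168 + (-475 + 189 + 6*189)/(-95 + 189)) = -18606/(-43168 + (-475 + 189 + 1134)/94) = -18606/(-43168 + (1/94)*848) = -18606/(-43168 + 424/47) = -18606/(-2028472/47) = -18606*(-47/2028472) = 437241/1014236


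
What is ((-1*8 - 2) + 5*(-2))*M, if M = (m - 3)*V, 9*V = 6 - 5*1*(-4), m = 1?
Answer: 1040/9 ≈ 115.56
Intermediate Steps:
V = 26/9 (V = (6 - 5*1*(-4))/9 = (6 - 5*(-4))/9 = (6 + 20)/9 = (1/9)*26 = 26/9 ≈ 2.8889)
M = -52/9 (M = (1 - 3)*(26/9) = -2*26/9 = -52/9 ≈ -5.7778)
((-1*8 - 2) + 5*(-2))*M = ((-1*8 - 2) + 5*(-2))*(-52/9) = ((-8 - 2) - 10)*(-52/9) = (-10 - 10)*(-52/9) = -20*(-52/9) = 1040/9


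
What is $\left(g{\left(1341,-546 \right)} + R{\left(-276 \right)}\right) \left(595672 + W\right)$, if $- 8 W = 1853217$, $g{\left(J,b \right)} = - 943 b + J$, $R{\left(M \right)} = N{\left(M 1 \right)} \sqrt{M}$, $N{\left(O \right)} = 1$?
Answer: $\frac{1503311806821}{8} + \frac{2912159 i \sqrt{69}}{4} \approx 1.8791 \cdot 10^{11} + 6.0476 \cdot 10^{6} i$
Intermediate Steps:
$R{\left(M \right)} = \sqrt{M}$ ($R{\left(M \right)} = 1 \sqrt{M} = \sqrt{M}$)
$g{\left(J,b \right)} = J - 943 b$
$W = - \frac{1853217}{8}$ ($W = \left(- \frac{1}{8}\right) 1853217 = - \frac{1853217}{8} \approx -2.3165 \cdot 10^{5}$)
$\left(g{\left(1341,-546 \right)} + R{\left(-276 \right)}\right) \left(595672 + W\right) = \left(\left(1341 - -514878\right) + \sqrt{-276}\right) \left(595672 - \frac{1853217}{8}\right) = \left(\left(1341 + 514878\right) + 2 i \sqrt{69}\right) \frac{2912159}{8} = \left(516219 + 2 i \sqrt{69}\right) \frac{2912159}{8} = \frac{1503311806821}{8} + \frac{2912159 i \sqrt{69}}{4}$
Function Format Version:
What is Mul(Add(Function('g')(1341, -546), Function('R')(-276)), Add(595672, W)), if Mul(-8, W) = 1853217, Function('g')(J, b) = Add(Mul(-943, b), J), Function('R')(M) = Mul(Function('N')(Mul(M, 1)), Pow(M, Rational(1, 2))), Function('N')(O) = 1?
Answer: Add(Rational(1503311806821, 8), Mul(Rational(2912159, 4), I, Pow(69, Rational(1, 2)))) ≈ Add(1.8791e+11, Mul(6.0476e+6, I))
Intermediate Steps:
Function('R')(M) = Pow(M, Rational(1, 2)) (Function('R')(M) = Mul(1, Pow(M, Rational(1, 2))) = Pow(M, Rational(1, 2)))
Function('g')(J, b) = Add(J, Mul(-943, b))
W = Rational(-1853217, 8) (W = Mul(Rational(-1, 8), 1853217) = Rational(-1853217, 8) ≈ -2.3165e+5)
Mul(Add(Function('g')(1341, -546), Function('R')(-276)), Add(595672, W)) = Mul(Add(Add(1341, Mul(-943, -546)), Pow(-276, Rational(1, 2))), Add(595672, Rational(-1853217, 8))) = Mul(Add(Add(1341, 514878), Mul(2, I, Pow(69, Rational(1, 2)))), Rational(2912159, 8)) = Mul(Add(516219, Mul(2, I, Pow(69, Rational(1, 2)))), Rational(2912159, 8)) = Add(Rational(1503311806821, 8), Mul(Rational(2912159, 4), I, Pow(69, Rational(1, 2))))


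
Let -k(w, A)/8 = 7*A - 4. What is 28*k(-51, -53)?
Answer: 84000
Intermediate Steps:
k(w, A) = 32 - 56*A (k(w, A) = -8*(7*A - 4) = -8*(-4 + 7*A) = 32 - 56*A)
28*k(-51, -53) = 28*(32 - 56*(-53)) = 28*(32 + 2968) = 28*3000 = 84000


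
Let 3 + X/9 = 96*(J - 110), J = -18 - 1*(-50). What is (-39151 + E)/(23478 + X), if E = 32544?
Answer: 6607/43941 ≈ 0.15036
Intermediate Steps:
J = 32 (J = -18 + 50 = 32)
X = -67419 (X = -27 + 9*(96*(32 - 110)) = -27 + 9*(96*(-78)) = -27 + 9*(-7488) = -27 - 67392 = -67419)
(-39151 + E)/(23478 + X) = (-39151 + 32544)/(23478 - 67419) = -6607/(-43941) = -6607*(-1/43941) = 6607/43941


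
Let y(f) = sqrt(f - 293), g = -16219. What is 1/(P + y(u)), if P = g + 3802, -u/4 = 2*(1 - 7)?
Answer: -12417/154182134 - 7*I*sqrt(5)/154182134 ≈ -8.0535e-5 - 1.0152e-7*I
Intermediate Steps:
u = 48 (u = -8*(1 - 7) = -8*(-6) = -4*(-12) = 48)
y(f) = sqrt(-293 + f)
P = -12417 (P = -16219 + 3802 = -12417)
1/(P + y(u)) = 1/(-12417 + sqrt(-293 + 48)) = 1/(-12417 + sqrt(-245)) = 1/(-12417 + 7*I*sqrt(5))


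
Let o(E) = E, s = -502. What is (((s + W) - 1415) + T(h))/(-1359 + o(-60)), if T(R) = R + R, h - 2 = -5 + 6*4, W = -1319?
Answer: 3194/1419 ≈ 2.2509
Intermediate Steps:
h = 21 (h = 2 + (-5 + 6*4) = 2 + (-5 + 24) = 2 + 19 = 21)
T(R) = 2*R
(((s + W) - 1415) + T(h))/(-1359 + o(-60)) = (((-502 - 1319) - 1415) + 2*21)/(-1359 - 60) = ((-1821 - 1415) + 42)/(-1419) = (-3236 + 42)*(-1/1419) = -3194*(-1/1419) = 3194/1419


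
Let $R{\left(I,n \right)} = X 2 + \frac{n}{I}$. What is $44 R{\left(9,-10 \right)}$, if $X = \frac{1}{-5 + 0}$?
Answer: $- \frac{2992}{45} \approx -66.489$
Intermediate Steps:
$X = - \frac{1}{5}$ ($X = \frac{1}{-5} = - \frac{1}{5} \approx -0.2$)
$R{\left(I,n \right)} = - \frac{2}{5} + \frac{n}{I}$ ($R{\left(I,n \right)} = \left(- \frac{1}{5}\right) 2 + \frac{n}{I} = - \frac{2}{5} + \frac{n}{I}$)
$44 R{\left(9,-10 \right)} = 44 \left(- \frac{2}{5} - \frac{10}{9}\right) = 44 \left(- \frac{68}{45}\right) = - \frac{2992}{45}$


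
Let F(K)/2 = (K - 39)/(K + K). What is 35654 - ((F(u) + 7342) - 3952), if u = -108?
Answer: 1161455/36 ≈ 32263.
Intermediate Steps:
F(K) = (-39 + K)/K (F(K) = 2*((K - 39)/(K + K)) = 2*((-39 + K)/((2*K))) = 2*((-39 + K)*(1/(2*K))) = 2*((-39 + K)/(2*K)) = (-39 + K)/K)
35654 - ((F(u) + 7342) - 3952) = 35654 - (((-39 - 108)/(-108) + 7342) - 3952) = 35654 - ((-1/108*(-147) + 7342) - 3952) = 35654 - ((49/36 + 7342) - 3952) = 35654 - (264361/36 - 3952) = 35654 - 1*122089/36 = 35654 - 122089/36 = 1161455/36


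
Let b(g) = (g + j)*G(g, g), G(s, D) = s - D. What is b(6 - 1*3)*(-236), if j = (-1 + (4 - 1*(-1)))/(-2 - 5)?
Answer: 0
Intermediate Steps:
j = -4/7 (j = (-1 + (4 + 1))/(-7) = (-1 + 5)*(-1/7) = 4*(-1/7) = -4/7 ≈ -0.57143)
b(g) = 0 (b(g) = (g - 4/7)*(g - g) = (-4/7 + g)*0 = 0)
b(6 - 1*3)*(-236) = 0*(-236) = 0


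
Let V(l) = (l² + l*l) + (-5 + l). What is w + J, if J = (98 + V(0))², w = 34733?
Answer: 43382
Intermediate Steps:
V(l) = -5 + l + 2*l² (V(l) = (l² + l²) + (-5 + l) = 2*l² + (-5 + l) = -5 + l + 2*l²)
J = 8649 (J = (98 + (-5 + 0 + 2*0²))² = (98 + (-5 + 0 + 2*0))² = (98 + (-5 + 0 + 0))² = (98 - 5)² = 93² = 8649)
w + J = 34733 + 8649 = 43382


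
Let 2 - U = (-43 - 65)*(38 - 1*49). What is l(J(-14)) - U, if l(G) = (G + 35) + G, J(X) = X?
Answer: 1193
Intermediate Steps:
U = -1186 (U = 2 - (-43 - 65)*(38 - 1*49) = 2 - (-108)*(38 - 49) = 2 - (-108)*(-11) = 2 - 1*1188 = 2 - 1188 = -1186)
l(G) = 35 + 2*G (l(G) = (35 + G) + G = 35 + 2*G)
l(J(-14)) - U = (35 + 2*(-14)) - 1*(-1186) = (35 - 28) + 1186 = 7 + 1186 = 1193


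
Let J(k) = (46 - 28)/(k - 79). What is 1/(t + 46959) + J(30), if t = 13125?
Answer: -1081463/2944116 ≈ -0.36733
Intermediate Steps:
J(k) = 18/(-79 + k)
1/(t + 46959) + J(30) = 1/(13125 + 46959) + 18/(-79 + 30) = 1/60084 + 18/(-49) = 1/60084 + 18*(-1/49) = 1/60084 - 18/49 = -1081463/2944116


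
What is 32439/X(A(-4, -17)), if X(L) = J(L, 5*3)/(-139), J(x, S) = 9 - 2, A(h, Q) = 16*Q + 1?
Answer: -4509021/7 ≈ -6.4415e+5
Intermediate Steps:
A(h, Q) = 1 + 16*Q
J(x, S) = 7
X(L) = -7/139 (X(L) = 7/(-139) = 7*(-1/139) = -7/139)
32439/X(A(-4, -17)) = 32439/(-7/139) = 32439*(-139/7) = -4509021/7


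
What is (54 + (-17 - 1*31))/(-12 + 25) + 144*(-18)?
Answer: -33690/13 ≈ -2591.5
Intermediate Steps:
(54 + (-17 - 1*31))/(-12 + 25) + 144*(-18) = (54 + (-17 - 31))/13 - 2592 = (54 - 48)*(1/13) - 2592 = 6*(1/13) - 2592 = 6/13 - 2592 = -33690/13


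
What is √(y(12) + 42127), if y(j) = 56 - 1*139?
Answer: 2*√10511 ≈ 205.05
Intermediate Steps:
y(j) = -83 (y(j) = 56 - 139 = -83)
√(y(12) + 42127) = √(-83 + 42127) = √42044 = 2*√10511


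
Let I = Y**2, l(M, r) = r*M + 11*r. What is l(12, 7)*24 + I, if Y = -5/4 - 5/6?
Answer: 557041/144 ≈ 3868.3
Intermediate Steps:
l(M, r) = 11*r + M*r (l(M, r) = M*r + 11*r = 11*r + M*r)
Y = -25/12 (Y = -5*1/4 - 5*1/6 = -5/4 - 5/6 = -25/12 ≈ -2.0833)
I = 625/144 (I = (-25/12)**2 = 625/144 ≈ 4.3403)
l(12, 7)*24 + I = (7*(11 + 12))*24 + 625/144 = (7*23)*24 + 625/144 = 161*24 + 625/144 = 3864 + 625/144 = 557041/144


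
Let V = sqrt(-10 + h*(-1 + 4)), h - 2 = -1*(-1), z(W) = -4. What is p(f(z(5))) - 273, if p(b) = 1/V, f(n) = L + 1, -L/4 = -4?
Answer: -273 - I ≈ -273.0 - 1.0*I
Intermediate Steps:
h = 3 (h = 2 - 1*(-1) = 2 + 1 = 3)
L = 16 (L = -4*(-4) = 16)
V = I (V = sqrt(-10 + 3*(-1 + 4)) = sqrt(-10 + 3*3) = sqrt(-10 + 9) = sqrt(-1) = I ≈ 1.0*I)
f(n) = 17 (f(n) = 16 + 1 = 17)
p(b) = -I (p(b) = 1/I = -I)
p(f(z(5))) - 273 = -I - 273 = -273 - I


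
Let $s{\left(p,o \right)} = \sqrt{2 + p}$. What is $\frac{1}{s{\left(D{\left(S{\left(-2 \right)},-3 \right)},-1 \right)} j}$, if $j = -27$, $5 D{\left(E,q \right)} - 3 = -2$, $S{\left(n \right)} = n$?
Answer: $- \frac{\sqrt{55}}{297} \approx -0.02497$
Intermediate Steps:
$D{\left(E,q \right)} = \frac{1}{5}$ ($D{\left(E,q \right)} = \frac{3}{5} + \frac{1}{5} \left(-2\right) = \frac{3}{5} - \frac{2}{5} = \frac{1}{5}$)
$\frac{1}{s{\left(D{\left(S{\left(-2 \right)},-3 \right)},-1 \right)} j} = \frac{1}{\sqrt{2 + \frac{1}{5}} \left(-27\right)} = \frac{1}{\sqrt{\frac{11}{5}} \left(-27\right)} = \frac{1}{\frac{\sqrt{55}}{5} \left(-27\right)} = \frac{1}{\left(- \frac{27}{5}\right) \sqrt{55}} = - \frac{\sqrt{55}}{297}$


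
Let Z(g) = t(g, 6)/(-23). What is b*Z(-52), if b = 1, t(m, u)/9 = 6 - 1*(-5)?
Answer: -99/23 ≈ -4.3043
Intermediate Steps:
t(m, u) = 99 (t(m, u) = 9*(6 - 1*(-5)) = 9*(6 + 5) = 9*11 = 99)
Z(g) = -99/23 (Z(g) = 99/(-23) = 99*(-1/23) = -99/23)
b*Z(-52) = 1*(-99/23) = -99/23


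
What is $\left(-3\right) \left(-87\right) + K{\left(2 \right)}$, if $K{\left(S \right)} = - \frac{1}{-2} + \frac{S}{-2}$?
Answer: $\frac{521}{2} \approx 260.5$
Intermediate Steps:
$K{\left(S \right)} = \frac{1}{2} - \frac{S}{2}$ ($K{\left(S \right)} = \left(-1\right) \left(- \frac{1}{2}\right) + S \left(- \frac{1}{2}\right) = \frac{1}{2} - \frac{S}{2}$)
$\left(-3\right) \left(-87\right) + K{\left(2 \right)} = \left(-3\right) \left(-87\right) + \left(\frac{1}{2} - 1\right) = 261 + \left(\frac{1}{2} - 1\right) = 261 - \frac{1}{2} = \frac{521}{2}$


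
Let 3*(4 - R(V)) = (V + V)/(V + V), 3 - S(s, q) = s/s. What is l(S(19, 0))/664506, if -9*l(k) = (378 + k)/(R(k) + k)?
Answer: -10/891837 ≈ -1.1213e-5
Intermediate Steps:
S(s, q) = 2 (S(s, q) = 3 - s/s = 3 - 1*1 = 3 - 1 = 2)
R(V) = 11/3 (R(V) = 4 - (V + V)/(3*(V + V)) = 4 - 2*V/(3*(2*V)) = 4 - 2*V*1/(2*V)/3 = 4 - ⅓*1 = 4 - ⅓ = 11/3)
l(k) = -(378 + k)/(9*(11/3 + k))
l(S(19, 0))/664506 = ((-378 - 1*2)/(3*(11 + 3*2)))/664506 = ((-378 - 2)/(3*(11 + 6)))*(1/664506) = ((⅓)*(-380)/17)*(1/664506) = ((⅓)*(1/17)*(-380))*(1/664506) = -380/51*1/664506 = -10/891837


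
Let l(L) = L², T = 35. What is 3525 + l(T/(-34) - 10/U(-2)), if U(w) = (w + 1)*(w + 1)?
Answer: 4215525/1156 ≈ 3646.6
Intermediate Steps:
U(w) = (1 + w)² (U(w) = (1 + w)*(1 + w) = (1 + w)²)
3525 + l(T/(-34) - 10/U(-2)) = 3525 + (35/(-34) - 10/(1 - 2)²)² = 3525 + (35*(-1/34) - 10/((-1)²))² = 3525 + (-35/34 - 10/1)² = 3525 + (-35/34 - 10*1)² = 3525 + (-35/34 - 10)² = 3525 + (-375/34)² = 3525 + 140625/1156 = 4215525/1156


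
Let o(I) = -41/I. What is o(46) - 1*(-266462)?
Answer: 12257211/46 ≈ 2.6646e+5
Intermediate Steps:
o(46) - 1*(-266462) = -41/46 - 1*(-266462) = -41*1/46 + 266462 = -41/46 + 266462 = 12257211/46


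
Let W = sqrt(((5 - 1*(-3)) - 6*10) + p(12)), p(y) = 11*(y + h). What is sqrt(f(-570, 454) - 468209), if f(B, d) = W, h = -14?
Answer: sqrt(-468209 + I*sqrt(74)) ≈ 0.006 + 684.26*I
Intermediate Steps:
p(y) = -154 + 11*y (p(y) = 11*(y - 14) = 11*(-14 + y) = -154 + 11*y)
W = I*sqrt(74) (W = sqrt(((5 - 1*(-3)) - 6*10) + (-154 + 11*12)) = sqrt(((5 + 3) - 60) + (-154 + 132)) = sqrt((8 - 60) - 22) = sqrt(-52 - 22) = sqrt(-74) = I*sqrt(74) ≈ 8.6023*I)
f(B, d) = I*sqrt(74)
sqrt(f(-570, 454) - 468209) = sqrt(I*sqrt(74) - 468209) = sqrt(-468209 + I*sqrt(74))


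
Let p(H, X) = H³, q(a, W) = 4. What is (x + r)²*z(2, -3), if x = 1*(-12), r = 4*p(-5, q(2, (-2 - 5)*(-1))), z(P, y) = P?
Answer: 524288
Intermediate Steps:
r = -500 (r = 4*(-5)³ = 4*(-125) = -500)
x = -12
(x + r)²*z(2, -3) = (-12 - 500)²*2 = (-512)²*2 = 262144*2 = 524288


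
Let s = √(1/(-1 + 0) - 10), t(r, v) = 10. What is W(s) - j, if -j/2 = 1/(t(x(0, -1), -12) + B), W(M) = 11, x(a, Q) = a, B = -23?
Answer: 141/13 ≈ 10.846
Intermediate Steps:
s = I*√11 (s = √(1/(-1) - 10) = √(-1 - 10) = √(-11) = I*√11 ≈ 3.3166*I)
j = 2/13 (j = -2/(10 - 23) = -2/(-13) = -2*(-1/13) = 2/13 ≈ 0.15385)
W(s) - j = 11 - 1*2/13 = 11 - 2/13 = 141/13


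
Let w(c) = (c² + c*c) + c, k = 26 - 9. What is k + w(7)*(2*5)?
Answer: 1067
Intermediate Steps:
k = 17
w(c) = c + 2*c² (w(c) = (c² + c²) + c = 2*c² + c = c + 2*c²)
k + w(7)*(2*5) = 17 + (7*(1 + 2*7))*(2*5) = 17 + (7*(1 + 14))*10 = 17 + (7*15)*10 = 17 + 105*10 = 17 + 1050 = 1067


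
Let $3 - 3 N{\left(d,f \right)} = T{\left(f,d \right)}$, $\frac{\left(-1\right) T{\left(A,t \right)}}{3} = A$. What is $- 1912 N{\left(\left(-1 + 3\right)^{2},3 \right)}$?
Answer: $-7648$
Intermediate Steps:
$T{\left(A,t \right)} = - 3 A$
$N{\left(d,f \right)} = 1 + f$ ($N{\left(d,f \right)} = 1 - \frac{\left(-3\right) f}{3} = 1 + f$)
$- 1912 N{\left(\left(-1 + 3\right)^{2},3 \right)} = - 1912 \left(1 + 3\right) = \left(-1912\right) 4 = -7648$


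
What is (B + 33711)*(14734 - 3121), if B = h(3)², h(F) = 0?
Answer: 391485843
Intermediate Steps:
B = 0 (B = 0² = 0)
(B + 33711)*(14734 - 3121) = (0 + 33711)*(14734 - 3121) = 33711*11613 = 391485843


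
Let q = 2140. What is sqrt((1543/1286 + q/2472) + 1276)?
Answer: 4*sqrt(3153349058406)/198687 ≈ 35.750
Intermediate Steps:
sqrt((1543/1286 + q/2472) + 1276) = sqrt((1543/1286 + 2140/2472) + 1276) = sqrt((1543*(1/1286) + 2140*(1/2472)) + 1276) = sqrt((1543/1286 + 535/618) + 1276) = sqrt(410396/198687 + 1276) = sqrt(253935008/198687) = 4*sqrt(3153349058406)/198687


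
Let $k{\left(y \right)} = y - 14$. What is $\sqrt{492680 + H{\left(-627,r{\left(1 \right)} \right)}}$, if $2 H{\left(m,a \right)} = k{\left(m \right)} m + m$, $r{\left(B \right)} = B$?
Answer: $2 \sqrt{173330} \approx 832.66$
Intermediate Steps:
$k{\left(y \right)} = -14 + y$ ($k{\left(y \right)} = y - 14 = -14 + y$)
$H{\left(m,a \right)} = \frac{m}{2} + \frac{m \left(-14 + m\right)}{2}$ ($H{\left(m,a \right)} = \frac{\left(-14 + m\right) m + m}{2} = \frac{m \left(-14 + m\right) + m}{2} = \frac{m + m \left(-14 + m\right)}{2} = \frac{m}{2} + \frac{m \left(-14 + m\right)}{2}$)
$\sqrt{492680 + H{\left(-627,r{\left(1 \right)} \right)}} = \sqrt{492680 + \frac{1}{2} \left(-627\right) \left(-13 - 627\right)} = \sqrt{492680 + \frac{1}{2} \left(-627\right) \left(-640\right)} = \sqrt{492680 + 200640} = \sqrt{693320} = 2 \sqrt{173330}$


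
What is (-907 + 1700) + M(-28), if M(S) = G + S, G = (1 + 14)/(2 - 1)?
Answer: 780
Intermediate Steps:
G = 15 (G = 15/1 = 15*1 = 15)
M(S) = 15 + S
(-907 + 1700) + M(-28) = (-907 + 1700) + (15 - 28) = 793 - 13 = 780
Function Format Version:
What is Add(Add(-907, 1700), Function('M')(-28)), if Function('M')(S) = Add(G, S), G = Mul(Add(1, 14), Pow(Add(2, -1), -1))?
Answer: 780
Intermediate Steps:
G = 15 (G = Mul(15, Pow(1, -1)) = Mul(15, 1) = 15)
Function('M')(S) = Add(15, S)
Add(Add(-907, 1700), Function('M')(-28)) = Add(Add(-907, 1700), Add(15, -28)) = Add(793, -13) = 780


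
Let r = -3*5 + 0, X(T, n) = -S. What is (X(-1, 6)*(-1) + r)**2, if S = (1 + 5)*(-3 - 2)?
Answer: 2025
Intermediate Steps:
S = -30 (S = 6*(-5) = -30)
X(T, n) = 30 (X(T, n) = -1*(-30) = 30)
r = -15 (r = -15 + 0 = -15)
(X(-1, 6)*(-1) + r)**2 = (30*(-1) - 15)**2 = (-30 - 15)**2 = (-45)**2 = 2025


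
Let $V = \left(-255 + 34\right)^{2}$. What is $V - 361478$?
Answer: $-312637$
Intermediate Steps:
$V = 48841$ ($V = \left(-221\right)^{2} = 48841$)
$V - 361478 = 48841 - 361478 = -312637$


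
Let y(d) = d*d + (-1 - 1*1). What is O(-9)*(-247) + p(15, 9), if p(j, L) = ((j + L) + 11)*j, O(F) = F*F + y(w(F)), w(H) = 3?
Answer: -21211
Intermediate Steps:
y(d) = -2 + d² (y(d) = d² + (-1 - 1) = d² - 2 = -2 + d²)
O(F) = 7 + F² (O(F) = F*F + (-2 + 3²) = F² + (-2 + 9) = F² + 7 = 7 + F²)
p(j, L) = j*(11 + L + j) (p(j, L) = ((L + j) + 11)*j = (11 + L + j)*j = j*(11 + L + j))
O(-9)*(-247) + p(15, 9) = (7 + (-9)²)*(-247) + 15*(11 + 9 + 15) = (7 + 81)*(-247) + 15*35 = 88*(-247) + 525 = -21736 + 525 = -21211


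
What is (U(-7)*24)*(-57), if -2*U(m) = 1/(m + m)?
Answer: -342/7 ≈ -48.857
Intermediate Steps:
U(m) = -1/(4*m) (U(m) = -1/(2*(m + m)) = -1/(2*m)/2 = -1/(4*m))
(U(-7)*24)*(-57) = (-¼/(-7)*24)*(-57) = (-¼*(-⅐)*24)*(-57) = ((1/28)*24)*(-57) = (6/7)*(-57) = -342/7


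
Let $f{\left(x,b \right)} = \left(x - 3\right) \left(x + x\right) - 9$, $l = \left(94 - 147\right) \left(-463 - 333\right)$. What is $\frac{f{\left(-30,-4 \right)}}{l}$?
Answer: $\frac{1971}{42188} \approx 0.046719$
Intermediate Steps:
$l = 42188$ ($l = \left(-53\right) \left(-796\right) = 42188$)
$f{\left(x,b \right)} = -9 + 2 x \left(-3 + x\right)$ ($f{\left(x,b \right)} = \left(-3 + x\right) 2 x - 9 = 2 x \left(-3 + x\right) - 9 = -9 + 2 x \left(-3 + x\right)$)
$\frac{f{\left(-30,-4 \right)}}{l} = \frac{-9 - -180 + 2 \left(-30\right)^{2}}{42188} = \left(-9 + 180 + 2 \cdot 900\right) \frac{1}{42188} = \left(-9 + 180 + 1800\right) \frac{1}{42188} = 1971 \cdot \frac{1}{42188} = \frac{1971}{42188}$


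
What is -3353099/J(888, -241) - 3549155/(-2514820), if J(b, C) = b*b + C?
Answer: -1126926178643/396488030092 ≈ -2.8423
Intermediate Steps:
J(b, C) = C + b**2 (J(b, C) = b**2 + C = C + b**2)
-3353099/J(888, -241) - 3549155/(-2514820) = -3353099/(-241 + 888**2) - 3549155/(-2514820) = -3353099/(-241 + 788544) - 3549155*(-1/2514820) = -3353099/788303 + 709831/502964 = -1126926178643/396488030092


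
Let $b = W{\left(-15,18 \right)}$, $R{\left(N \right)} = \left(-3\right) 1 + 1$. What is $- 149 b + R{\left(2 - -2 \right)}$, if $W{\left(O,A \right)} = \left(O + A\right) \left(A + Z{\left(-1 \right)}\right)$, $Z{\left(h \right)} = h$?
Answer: $-7601$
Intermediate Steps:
$R{\left(N \right)} = -2$ ($R{\left(N \right)} = -3 + 1 = -2$)
$W{\left(O,A \right)} = \left(-1 + A\right) \left(A + O\right)$ ($W{\left(O,A \right)} = \left(O + A\right) \left(A - 1\right) = \left(A + O\right) \left(-1 + A\right) = \left(-1 + A\right) \left(A + O\right)$)
$b = 51$ ($b = 18^{2} - 18 - -15 + 18 \left(-15\right) = 324 - 18 + 15 - 270 = 51$)
$- 149 b + R{\left(2 - -2 \right)} = \left(-149\right) 51 - 2 = -7599 - 2 = -7601$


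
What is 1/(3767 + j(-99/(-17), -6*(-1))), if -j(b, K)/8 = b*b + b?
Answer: 289/996791 ≈ 0.00028993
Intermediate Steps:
j(b, K) = -8*b - 8*b² (j(b, K) = -8*(b*b + b) = -8*(b² + b) = -8*(b + b²) = -8*b - 8*b²)
1/(3767 + j(-99/(-17), -6*(-1))) = 1/(3767 - 8*(-99/(-17))*(1 - 99/(-17))) = 1/(3767 - 8*(-99*(-1/17))*(1 - 99*(-1/17))) = 1/(3767 - 8*99/17*(1 + 99/17)) = 1/(3767 - 8*99/17*116/17) = 1/(3767 - 91872/289) = 1/(996791/289) = 289/996791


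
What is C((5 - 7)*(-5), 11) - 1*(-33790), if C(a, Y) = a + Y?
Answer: 33811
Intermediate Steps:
C(a, Y) = Y + a
C((5 - 7)*(-5), 11) - 1*(-33790) = (11 + (5 - 7)*(-5)) - 1*(-33790) = (11 - 2*(-5)) + 33790 = (11 + 10) + 33790 = 21 + 33790 = 33811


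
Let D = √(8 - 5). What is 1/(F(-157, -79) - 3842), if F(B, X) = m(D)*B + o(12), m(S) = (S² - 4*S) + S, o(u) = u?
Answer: -4301/17833078 - 471*√3/17833078 ≈ -0.00028693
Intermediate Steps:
D = √3 ≈ 1.7320
m(S) = S² - 3*S
F(B, X) = 12 + B*√3*(-3 + √3) (F(B, X) = (√3*(-3 + √3))*B + 12 = B*√3*(-3 + √3) + 12 = 12 + B*√3*(-3 + √3))
1/(F(-157, -79) - 3842) = 1/((12 + 3*(-157) - 3*(-157)*√3) - 3842) = 1/((12 - 471 + 471*√3) - 3842) = 1/((-459 + 471*√3) - 3842) = 1/(-4301 + 471*√3)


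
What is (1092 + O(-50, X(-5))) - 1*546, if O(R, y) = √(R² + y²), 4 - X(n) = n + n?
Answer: 546 + 2*√674 ≈ 597.92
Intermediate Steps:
X(n) = 4 - 2*n (X(n) = 4 - (n + n) = 4 - 2*n)
(1092 + O(-50, X(-5))) - 1*546 = (1092 + √((-50)² + (4 - 2*(-5))²)) - 1*546 = (1092 + √(2500 + (4 + 10)²)) - 546 = (1092 + √(2500 + 14²)) - 546 = (1092 + √(2500 + 196)) - 546 = (1092 + √2696) - 546 = (1092 + 2*√674) - 546 = 546 + 2*√674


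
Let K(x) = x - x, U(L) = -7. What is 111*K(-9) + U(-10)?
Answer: -7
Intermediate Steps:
K(x) = 0
111*K(-9) + U(-10) = 111*0 - 7 = 0 - 7 = -7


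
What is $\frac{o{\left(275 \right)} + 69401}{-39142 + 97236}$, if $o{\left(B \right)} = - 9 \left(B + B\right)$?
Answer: $\frac{64451}{58094} \approx 1.1094$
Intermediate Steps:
$o{\left(B \right)} = - 18 B$ ($o{\left(B \right)} = - 9 \cdot 2 B = - 18 B$)
$\frac{o{\left(275 \right)} + 69401}{-39142 + 97236} = \frac{\left(-18\right) 275 + 69401}{-39142 + 97236} = \frac{-4950 + 69401}{58094} = 64451 \cdot \frac{1}{58094} = \frac{64451}{58094}$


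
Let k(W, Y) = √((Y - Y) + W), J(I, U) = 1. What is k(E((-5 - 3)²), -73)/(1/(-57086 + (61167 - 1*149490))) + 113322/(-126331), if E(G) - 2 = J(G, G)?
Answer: -113322/126331 - 145409*√3 ≈ -2.5186e+5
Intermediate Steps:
E(G) = 3 (E(G) = 2 + 1 = 3)
k(W, Y) = √W (k(W, Y) = √(0 + W) = √W)
k(E((-5 - 3)²), -73)/(1/(-57086 + (61167 - 1*149490))) + 113322/(-126331) = √3/(1/(-57086 + (61167 - 1*149490))) + 113322/(-126331) = √3/(1/(-57086 + (61167 - 149490))) + 113322*(-1/126331) = √3/(1/(-57086 - 88323)) - 113322/126331 = √3/(1/(-145409)) - 113322/126331 = √3/(-1/145409) - 113322/126331 = √3*(-145409) - 113322/126331 = -145409*√3 - 113322/126331 = -113322/126331 - 145409*√3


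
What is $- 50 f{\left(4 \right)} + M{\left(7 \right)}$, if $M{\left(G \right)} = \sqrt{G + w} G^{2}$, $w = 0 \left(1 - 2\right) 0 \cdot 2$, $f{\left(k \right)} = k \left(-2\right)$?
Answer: $400 + 49 \sqrt{7} \approx 529.64$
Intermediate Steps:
$f{\left(k \right)} = - 2 k$
$w = 0$ ($w = 0 \left(-1\right) 0 \cdot 2 = 0 \cdot 0 \cdot 2 = 0 \cdot 2 = 0$)
$M{\left(G \right)} = G^{\frac{5}{2}}$ ($M{\left(G \right)} = \sqrt{G + 0} G^{2} = \sqrt{G} G^{2} = G^{\frac{5}{2}}$)
$- 50 f{\left(4 \right)} + M{\left(7 \right)} = - 50 \left(\left(-2\right) 4\right) + 7^{\frac{5}{2}} = \left(-50\right) \left(-8\right) + 49 \sqrt{7} = 400 + 49 \sqrt{7}$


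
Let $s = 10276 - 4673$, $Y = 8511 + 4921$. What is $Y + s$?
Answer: $19035$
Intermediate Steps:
$Y = 13432$
$s = 5603$
$Y + s = 13432 + 5603 = 19035$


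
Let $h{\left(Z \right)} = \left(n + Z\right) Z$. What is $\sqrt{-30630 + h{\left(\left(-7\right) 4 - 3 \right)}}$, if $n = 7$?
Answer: $i \sqrt{29886} \approx 172.88 i$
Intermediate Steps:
$h{\left(Z \right)} = Z \left(7 + Z\right)$ ($h{\left(Z \right)} = \left(7 + Z\right) Z = Z \left(7 + Z\right)$)
$\sqrt{-30630 + h{\left(\left(-7\right) 4 - 3 \right)}} = \sqrt{-30630 + \left(\left(-7\right) 4 - 3\right) \left(7 - 31\right)} = \sqrt{-30630 + \left(-28 - 3\right) \left(7 - 31\right)} = \sqrt{-30630 - 31 \left(7 - 31\right)} = \sqrt{-30630 - -744} = \sqrt{-30630 + 744} = \sqrt{-29886} = i \sqrt{29886}$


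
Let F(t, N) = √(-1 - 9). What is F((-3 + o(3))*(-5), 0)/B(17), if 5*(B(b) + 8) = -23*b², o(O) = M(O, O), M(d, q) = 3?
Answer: -5*I*√10/6687 ≈ -0.0023645*I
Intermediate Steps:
o(O) = 3
B(b) = -8 - 23*b²/5 (B(b) = -8 + (-23*b²)/5 = -8 - 23*b²/5)
F(t, N) = I*√10 (F(t, N) = √(-10) = I*√10)
F((-3 + o(3))*(-5), 0)/B(17) = (I*√10)/(-8 - 23/5*17²) = (I*√10)/(-8 - 23/5*289) = (I*√10)/(-8 - 6647/5) = (I*√10)/(-6687/5) = (I*√10)*(-5/6687) = -5*I*√10/6687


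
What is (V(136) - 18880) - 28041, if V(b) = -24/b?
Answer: -797660/17 ≈ -46921.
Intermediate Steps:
(V(136) - 18880) - 28041 = (-24/136 - 18880) - 28041 = (-24*1/136 - 18880) - 28041 = (-3/17 - 18880) - 28041 = -320963/17 - 28041 = -797660/17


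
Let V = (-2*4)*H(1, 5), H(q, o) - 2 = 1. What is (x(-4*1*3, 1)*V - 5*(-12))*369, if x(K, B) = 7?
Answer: -39852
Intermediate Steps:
H(q, o) = 3 (H(q, o) = 2 + 1 = 3)
V = -24 (V = -2*4*3 = -8*3 = -24)
(x(-4*1*3, 1)*V - 5*(-12))*369 = (7*(-24) - 5*(-12))*369 = (-168 + 60)*369 = -108*369 = -39852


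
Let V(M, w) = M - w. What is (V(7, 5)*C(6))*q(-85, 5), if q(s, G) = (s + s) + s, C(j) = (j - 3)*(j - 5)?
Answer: -1530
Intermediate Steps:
C(j) = (-5 + j)*(-3 + j) (C(j) = (-3 + j)*(-5 + j) = (-5 + j)*(-3 + j))
q(s, G) = 3*s (q(s, G) = 2*s + s = 3*s)
(V(7, 5)*C(6))*q(-85, 5) = ((7 - 1*5)*(15 + 6² - 8*6))*(3*(-85)) = ((7 - 5)*(15 + 36 - 48))*(-255) = (2*3)*(-255) = 6*(-255) = -1530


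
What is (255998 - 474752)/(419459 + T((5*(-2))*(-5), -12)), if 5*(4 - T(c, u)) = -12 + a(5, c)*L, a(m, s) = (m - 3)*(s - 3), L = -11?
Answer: -1093770/2098361 ≈ -0.52125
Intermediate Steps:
a(m, s) = (-3 + m)*(-3 + s)
T(c, u) = -34/5 + 22*c/5 (T(c, u) = 4 - (-12 + (9 - 3*5 - 3*c + 5*c)*(-11))/5 = 4 - (-12 + (9 - 15 - 3*c + 5*c)*(-11))/5 = 4 - (-12 + (-6 + 2*c)*(-11))/5 = 4 - (-12 + (66 - 22*c))/5 = 4 - (54 - 22*c)/5 = 4 + (-54/5 + 22*c/5) = -34/5 + 22*c/5)
(255998 - 474752)/(419459 + T((5*(-2))*(-5), -12)) = (255998 - 474752)/(419459 + (-34/5 + 22*((5*(-2))*(-5))/5)) = -218754/(419459 + (-34/5 + 22*(-10*(-5))/5)) = -218754/(419459 + (-34/5 + (22/5)*50)) = -218754/(419459 + (-34/5 + 220)) = -218754/(419459 + 1066/5) = -218754/2098361/5 = -218754*5/2098361 = -1093770/2098361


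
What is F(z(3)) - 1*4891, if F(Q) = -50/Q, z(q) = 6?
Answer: -14698/3 ≈ -4899.3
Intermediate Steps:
F(z(3)) - 1*4891 = -50/6 - 1*4891 = -50*⅙ - 4891 = -25/3 - 4891 = -14698/3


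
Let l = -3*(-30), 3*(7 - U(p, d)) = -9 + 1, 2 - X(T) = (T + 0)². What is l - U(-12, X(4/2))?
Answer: 241/3 ≈ 80.333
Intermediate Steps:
X(T) = 2 - T² (X(T) = 2 - (T + 0)² = 2 - T²)
U(p, d) = 29/3 (U(p, d) = 7 - (-9 + 1)/3 = 7 - ⅓*(-8) = 7 + 8/3 = 29/3)
l = 90
l - U(-12, X(4/2)) = 90 - 1*29/3 = 90 - 29/3 = 241/3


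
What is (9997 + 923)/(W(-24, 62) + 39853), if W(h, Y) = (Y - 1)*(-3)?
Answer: 1092/3967 ≈ 0.27527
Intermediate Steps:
W(h, Y) = 3 - 3*Y (W(h, Y) = (-1 + Y)*(-3) = 3 - 3*Y)
(9997 + 923)/(W(-24, 62) + 39853) = (9997 + 923)/((3 - 3*62) + 39853) = 10920/((3 - 186) + 39853) = 10920/(-183 + 39853) = 10920/39670 = 10920*(1/39670) = 1092/3967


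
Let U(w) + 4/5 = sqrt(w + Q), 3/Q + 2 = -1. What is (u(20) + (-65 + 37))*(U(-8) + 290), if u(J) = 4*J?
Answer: 75192/5 + 156*I ≈ 15038.0 + 156.0*I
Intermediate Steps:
Q = -1 (Q = 3/(-2 - 1) = 3/(-3) = 3*(-1/3) = -1)
U(w) = -4/5 + sqrt(-1 + w) (U(w) = -4/5 + sqrt(w - 1) = -4/5 + sqrt(-1 + w))
(u(20) + (-65 + 37))*(U(-8) + 290) = (4*20 + (-65 + 37))*((-4/5 + sqrt(-1 - 8)) + 290) = (80 - 28)*((-4/5 + sqrt(-9)) + 290) = 52*((-4/5 + 3*I) + 290) = 52*(1446/5 + 3*I) = 75192/5 + 156*I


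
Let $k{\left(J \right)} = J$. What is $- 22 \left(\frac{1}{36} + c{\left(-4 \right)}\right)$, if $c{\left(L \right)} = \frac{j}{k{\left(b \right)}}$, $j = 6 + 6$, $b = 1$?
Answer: $- \frac{4763}{18} \approx -264.61$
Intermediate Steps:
$j = 12$
$c{\left(L \right)} = 12$ ($c{\left(L \right)} = \frac{12}{1} = 12 \cdot 1 = 12$)
$- 22 \left(\frac{1}{36} + c{\left(-4 \right)}\right) = - 22 \left(\frac{1}{36} + 12\right) = \left(-22\right) \frac{433}{36} = - \frac{4763}{18}$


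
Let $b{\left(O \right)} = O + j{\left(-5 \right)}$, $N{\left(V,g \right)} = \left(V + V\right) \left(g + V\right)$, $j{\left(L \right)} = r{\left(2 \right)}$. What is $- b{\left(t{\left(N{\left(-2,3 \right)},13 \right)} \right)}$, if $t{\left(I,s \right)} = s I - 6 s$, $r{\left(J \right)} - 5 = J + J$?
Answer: $121$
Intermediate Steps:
$r{\left(J \right)} = 5 + 2 J$ ($r{\left(J \right)} = 5 + \left(J + J\right) = 5 + 2 J$)
$j{\left(L \right)} = 9$ ($j{\left(L \right)} = 5 + 2 \cdot 2 = 5 + 4 = 9$)
$N{\left(V,g \right)} = 2 V \left(V + g\right)$
$t{\left(I,s \right)} = - 6 s + I s$ ($t{\left(I,s \right)} = I s - 6 s = - 6 s + I s$)
$b{\left(O \right)} = 9 + O$ ($b{\left(O \right)} = O + 9 = 9 + O$)
$- b{\left(t{\left(N{\left(-2,3 \right)},13 \right)} \right)} = - (9 + 13 \left(-6 + 2 \left(-2\right) \left(-2 + 3\right)\right)) = - (9 + 13 \left(-6 + 2 \left(-2\right) 1\right)) = - (9 + 13 \left(-6 - 4\right)) = - (9 + 13 \left(-10\right)) = - (9 - 130) = \left(-1\right) \left(-121\right) = 121$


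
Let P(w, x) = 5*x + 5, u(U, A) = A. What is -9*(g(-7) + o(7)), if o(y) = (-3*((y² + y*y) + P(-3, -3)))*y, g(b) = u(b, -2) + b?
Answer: 16713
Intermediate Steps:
P(w, x) = 5 + 5*x
g(b) = -2 + b
o(y) = y*(30 - 6*y²) (o(y) = (-3*((y² + y*y) + (5 + 5*(-3))))*y = (-3*((y² + y²) + (5 - 15)))*y = (-3*(2*y² - 10))*y = (-3*(-10 + 2*y²))*y = (30 - 6*y²)*y = y*(30 - 6*y²))
-9*(g(-7) + o(7)) = -9*((-2 - 7) + 6*7*(5 - 1*7²)) = -9*(-9 + 6*7*(5 - 1*49)) = -9*(-9 + 6*7*(5 - 49)) = -9*(-9 + 6*7*(-44)) = -9*(-9 - 1848) = -9*(-1857) = 16713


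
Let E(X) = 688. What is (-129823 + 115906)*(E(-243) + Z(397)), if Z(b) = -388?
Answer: -4175100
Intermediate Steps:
(-129823 + 115906)*(E(-243) + Z(397)) = (-129823 + 115906)*(688 - 388) = -13917*300 = -4175100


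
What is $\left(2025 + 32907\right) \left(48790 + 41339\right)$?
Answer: $3148386228$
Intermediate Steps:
$\left(2025 + 32907\right) \left(48790 + 41339\right) = 34932 \cdot 90129 = 3148386228$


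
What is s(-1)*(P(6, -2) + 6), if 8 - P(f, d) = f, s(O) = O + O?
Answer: -16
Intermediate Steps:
s(O) = 2*O
P(f, d) = 8 - f
s(-1)*(P(6, -2) + 6) = (2*(-1))*((8 - 1*6) + 6) = -2*((8 - 6) + 6) = -2*(2 + 6) = -2*8 = -16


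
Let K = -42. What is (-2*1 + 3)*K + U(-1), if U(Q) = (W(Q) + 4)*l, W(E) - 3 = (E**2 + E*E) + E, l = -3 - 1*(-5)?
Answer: -26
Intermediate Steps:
l = 2 (l = -3 + 5 = 2)
W(E) = 3 + E + 2*E**2 (W(E) = 3 + ((E**2 + E*E) + E) = 3 + ((E**2 + E**2) + E) = 3 + (2*E**2 + E) = 3 + (E + 2*E**2) = 3 + E + 2*E**2)
U(Q) = 14 + 2*Q + 4*Q**2 (U(Q) = ((3 + Q + 2*Q**2) + 4)*2 = (7 + Q + 2*Q**2)*2 = 14 + 2*Q + 4*Q**2)
(-2*1 + 3)*K + U(-1) = (-2*1 + 3)*(-42) + (14 + 2*(-1) + 4*(-1)**2) = (-2 + 3)*(-42) + (14 - 2 + 4*1) = 1*(-42) + (14 - 2 + 4) = -42 + 16 = -26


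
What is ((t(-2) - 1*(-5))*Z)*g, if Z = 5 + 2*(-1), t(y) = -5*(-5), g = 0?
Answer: 0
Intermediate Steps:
t(y) = 25
Z = 3 (Z = 5 - 2 = 3)
((t(-2) - 1*(-5))*Z)*g = ((25 - 1*(-5))*3)*0 = ((25 + 5)*3)*0 = (30*3)*0 = 90*0 = 0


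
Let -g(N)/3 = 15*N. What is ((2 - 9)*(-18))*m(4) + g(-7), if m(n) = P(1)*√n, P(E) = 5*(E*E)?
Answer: 1575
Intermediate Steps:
P(E) = 5*E²
g(N) = -45*N
m(n) = 5*√n (m(n) = (5*1²)*√n = (5*1)*√n = 5*√n)
((2 - 9)*(-18))*m(4) + g(-7) = ((2 - 9)*(-18))*(5*√4) - 45*(-7) = (-7*(-18))*(5*2) + 315 = 126*10 + 315 = 1260 + 315 = 1575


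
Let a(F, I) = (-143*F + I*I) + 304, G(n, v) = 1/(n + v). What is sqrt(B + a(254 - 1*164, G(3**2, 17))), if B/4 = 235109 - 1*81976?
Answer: 3*sqrt(45064113)/26 ≈ 774.57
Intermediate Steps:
a(F, I) = 304 + I**2 - 143*F (a(F, I) = (-143*F + I**2) + 304 = (I**2 - 143*F) + 304 = 304 + I**2 - 143*F)
B = 612532 (B = 4*(235109 - 1*81976) = 4*(235109 - 81976) = 4*153133 = 612532)
sqrt(B + a(254 - 1*164, G(3**2, 17))) = sqrt(612532 + (304 + (1/(3**2 + 17))**2 - 143*(254 - 1*164))) = sqrt(612532 + (304 + (1/(9 + 17))**2 - 143*(254 - 164))) = sqrt(612532 + (304 + (1/26)**2 - 143*90)) = sqrt(612532 + (304 + (1/26)**2 - 12870)) = sqrt(612532 + (304 + 1/676 - 12870)) = sqrt(612532 - 8494615/676) = sqrt(405577017/676) = 3*sqrt(45064113)/26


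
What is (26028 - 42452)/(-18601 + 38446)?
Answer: -16424/19845 ≈ -0.82761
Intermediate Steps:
(26028 - 42452)/(-18601 + 38446) = -16424/19845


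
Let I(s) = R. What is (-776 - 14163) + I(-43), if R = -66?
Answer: -15005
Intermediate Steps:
I(s) = -66
(-776 - 14163) + I(-43) = (-776 - 14163) - 66 = -14939 - 66 = -15005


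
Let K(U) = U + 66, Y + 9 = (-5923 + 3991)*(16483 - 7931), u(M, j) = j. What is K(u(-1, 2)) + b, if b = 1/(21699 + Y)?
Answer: 1122052631/16500774 ≈ 68.000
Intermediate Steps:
Y = -16522473 (Y = -9 + (-5923 + 3991)*(16483 - 7931) = -9 - 1932*8552 = -9 - 16522464 = -16522473)
K(U) = 66 + U
b = -1/16500774 (b = 1/(21699 - 16522473) = 1/(-16500774) = -1/16500774 ≈ -6.0603e-8)
K(u(-1, 2)) + b = (66 + 2) - 1/16500774 = 68 - 1/16500774 = 1122052631/16500774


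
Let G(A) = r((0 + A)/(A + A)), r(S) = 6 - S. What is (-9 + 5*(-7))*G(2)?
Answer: -242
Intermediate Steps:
G(A) = 11/2 (G(A) = 6 - (0 + A)/(A + A) = 6 - A/(2*A) = 6 - A*1/(2*A) = 6 - 1*½ = 6 - ½ = 11/2)
(-9 + 5*(-7))*G(2) = (-9 + 5*(-7))*(11/2) = (-9 - 35)*(11/2) = -44*11/2 = -242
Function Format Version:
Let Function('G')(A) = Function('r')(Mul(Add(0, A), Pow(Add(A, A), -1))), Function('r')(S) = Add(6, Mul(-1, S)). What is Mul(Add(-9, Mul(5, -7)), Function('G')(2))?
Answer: -242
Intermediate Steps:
Function('G')(A) = Rational(11, 2) (Function('G')(A) = Add(6, Mul(-1, Mul(Add(0, A), Pow(Add(A, A), -1)))) = Add(6, Mul(-1, Mul(A, Pow(Mul(2, A), -1)))) = Add(6, Mul(-1, Mul(A, Mul(Rational(1, 2), Pow(A, -1))))) = Add(6, Mul(-1, Rational(1, 2))) = Add(6, Rational(-1, 2)) = Rational(11, 2))
Mul(Add(-9, Mul(5, -7)), Function('G')(2)) = Mul(Add(-9, Mul(5, -7)), Rational(11, 2)) = Mul(Add(-9, -35), Rational(11, 2)) = Mul(-44, Rational(11, 2)) = -242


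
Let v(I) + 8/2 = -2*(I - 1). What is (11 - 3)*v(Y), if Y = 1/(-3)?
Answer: -32/3 ≈ -10.667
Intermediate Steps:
Y = -1/3 ≈ -0.33333
v(I) = -2 - 2*I (v(I) = -4 - 2*(I - 1) = -4 - 2*(-1 + I) = -4 + (2 - 2*I) = -2 - 2*I)
(11 - 3)*v(Y) = (11 - 3)*(-2 - 2*(-1/3)) = 8*(-2 + 2/3) = 8*(-4/3) = -32/3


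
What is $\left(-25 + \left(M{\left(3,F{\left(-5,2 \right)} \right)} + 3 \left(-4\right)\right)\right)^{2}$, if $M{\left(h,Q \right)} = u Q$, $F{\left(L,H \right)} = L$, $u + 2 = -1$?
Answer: $484$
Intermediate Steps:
$u = -3$ ($u = -2 - 1 = -3$)
$M{\left(h,Q \right)} = - 3 Q$
$\left(-25 + \left(M{\left(3,F{\left(-5,2 \right)} \right)} + 3 \left(-4\right)\right)\right)^{2} = \left(-25 + \left(\left(-3\right) \left(-5\right) + 3 \left(-4\right)\right)\right)^{2} = \left(-25 + \left(15 - 12\right)\right)^{2} = \left(-25 + 3\right)^{2} = \left(-22\right)^{2} = 484$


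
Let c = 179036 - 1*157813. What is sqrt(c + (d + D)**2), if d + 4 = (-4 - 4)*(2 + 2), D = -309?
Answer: 2*sqrt(35062) ≈ 374.50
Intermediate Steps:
c = 21223 (c = 179036 - 157813 = 21223)
d = -36 (d = -4 + (-4 - 4)*(2 + 2) = -4 - 8*4 = -4 - 32 = -36)
sqrt(c + (d + D)**2) = sqrt(21223 + (-36 - 309)**2) = sqrt(21223 + (-345)**2) = sqrt(21223 + 119025) = sqrt(140248) = 2*sqrt(35062)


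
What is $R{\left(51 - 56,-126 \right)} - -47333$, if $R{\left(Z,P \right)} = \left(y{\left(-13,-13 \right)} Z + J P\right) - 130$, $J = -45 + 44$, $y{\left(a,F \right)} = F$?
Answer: $47394$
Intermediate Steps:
$J = -1$
$R{\left(Z,P \right)} = -130 - P - 13 Z$ ($R{\left(Z,P \right)} = \left(- 13 Z - P\right) - 130 = \left(- P - 13 Z\right) - 130 = -130 - P - 13 Z$)
$R{\left(51 - 56,-126 \right)} - -47333 = \left(-130 - -126 - 13 \left(51 - 56\right)\right) - -47333 = \left(-130 + 126 - 13 \left(51 - 56\right)\right) + 47333 = \left(-130 + 126 - -65\right) + 47333 = \left(-130 + 126 + 65\right) + 47333 = 61 + 47333 = 47394$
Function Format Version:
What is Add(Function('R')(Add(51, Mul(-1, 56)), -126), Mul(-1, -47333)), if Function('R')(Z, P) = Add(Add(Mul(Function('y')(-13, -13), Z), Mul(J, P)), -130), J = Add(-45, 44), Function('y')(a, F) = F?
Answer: 47394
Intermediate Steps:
J = -1
Function('R')(Z, P) = Add(-130, Mul(-1, P), Mul(-13, Z)) (Function('R')(Z, P) = Add(Add(Mul(-13, Z), Mul(-1, P)), -130) = Add(Add(Mul(-1, P), Mul(-13, Z)), -130) = Add(-130, Mul(-1, P), Mul(-13, Z)))
Add(Function('R')(Add(51, Mul(-1, 56)), -126), Mul(-1, -47333)) = Add(Add(-130, Mul(-1, -126), Mul(-13, Add(51, Mul(-1, 56)))), Mul(-1, -47333)) = Add(Add(-130, 126, Mul(-13, Add(51, -56))), 47333) = Add(Add(-130, 126, Mul(-13, -5)), 47333) = Add(Add(-130, 126, 65), 47333) = Add(61, 47333) = 47394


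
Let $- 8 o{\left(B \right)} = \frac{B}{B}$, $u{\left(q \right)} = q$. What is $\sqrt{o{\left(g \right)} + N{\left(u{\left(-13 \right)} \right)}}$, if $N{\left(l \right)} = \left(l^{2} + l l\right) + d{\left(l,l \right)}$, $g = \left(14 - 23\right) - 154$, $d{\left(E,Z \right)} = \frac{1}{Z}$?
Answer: $\frac{43 \sqrt{494}}{52} \approx 18.379$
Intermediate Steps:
$g = -163$ ($g = -9 - 154 = -163$)
$N{\left(l \right)} = \frac{1}{l} + 2 l^{2}$ ($N{\left(l \right)} = \left(l^{2} + l l\right) + \frac{1}{l} = \left(l^{2} + l^{2}\right) + \frac{1}{l} = 2 l^{2} + \frac{1}{l} = \frac{1}{l} + 2 l^{2}$)
$o{\left(B \right)} = - \frac{1}{8}$ ($o{\left(B \right)} = - \frac{B \frac{1}{B}}{8} = \left(- \frac{1}{8}\right) 1 = - \frac{1}{8}$)
$\sqrt{o{\left(g \right)} + N{\left(u{\left(-13 \right)} \right)}} = \sqrt{- \frac{1}{8} + \frac{1 + 2 \left(-13\right)^{3}}{-13}} = \sqrt{- \frac{1}{8} - \frac{1 + 2 \left(-2197\right)}{13}} = \sqrt{- \frac{1}{8} - \frac{1 - 4394}{13}} = \sqrt{- \frac{1}{8} - - \frac{4393}{13}} = \sqrt{- \frac{1}{8} + \frac{4393}{13}} = \sqrt{\frac{35131}{104}} = \frac{43 \sqrt{494}}{52}$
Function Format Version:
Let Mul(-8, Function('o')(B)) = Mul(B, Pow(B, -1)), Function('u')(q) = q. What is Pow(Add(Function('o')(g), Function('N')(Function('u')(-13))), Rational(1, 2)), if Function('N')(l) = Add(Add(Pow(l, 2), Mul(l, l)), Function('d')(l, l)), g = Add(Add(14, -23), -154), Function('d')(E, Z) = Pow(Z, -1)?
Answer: Mul(Rational(43, 52), Pow(494, Rational(1, 2))) ≈ 18.379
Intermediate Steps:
g = -163 (g = Add(-9, -154) = -163)
Function('N')(l) = Add(Pow(l, -1), Mul(2, Pow(l, 2))) (Function('N')(l) = Add(Add(Pow(l, 2), Mul(l, l)), Pow(l, -1)) = Add(Add(Pow(l, 2), Pow(l, 2)), Pow(l, -1)) = Add(Mul(2, Pow(l, 2)), Pow(l, -1)) = Add(Pow(l, -1), Mul(2, Pow(l, 2))))
Function('o')(B) = Rational(-1, 8) (Function('o')(B) = Mul(Rational(-1, 8), Mul(B, Pow(B, -1))) = Mul(Rational(-1, 8), 1) = Rational(-1, 8))
Pow(Add(Function('o')(g), Function('N')(Function('u')(-13))), Rational(1, 2)) = Pow(Add(Rational(-1, 8), Mul(Pow(-13, -1), Add(1, Mul(2, Pow(-13, 3))))), Rational(1, 2)) = Pow(Add(Rational(-1, 8), Mul(Rational(-1, 13), Add(1, Mul(2, -2197)))), Rational(1, 2)) = Pow(Add(Rational(-1, 8), Mul(Rational(-1, 13), Add(1, -4394))), Rational(1, 2)) = Pow(Add(Rational(-1, 8), Mul(Rational(-1, 13), -4393)), Rational(1, 2)) = Pow(Add(Rational(-1, 8), Rational(4393, 13)), Rational(1, 2)) = Pow(Rational(35131, 104), Rational(1, 2)) = Mul(Rational(43, 52), Pow(494, Rational(1, 2)))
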